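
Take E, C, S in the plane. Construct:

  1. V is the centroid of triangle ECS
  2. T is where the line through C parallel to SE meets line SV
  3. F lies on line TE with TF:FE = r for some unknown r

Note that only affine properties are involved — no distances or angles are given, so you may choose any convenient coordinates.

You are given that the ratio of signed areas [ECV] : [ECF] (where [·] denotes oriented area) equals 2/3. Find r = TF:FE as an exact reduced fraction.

r = -3

Set E = (0, 0), C = (1, 0), S = (0, 1); any affine frame gives the same invariant.
1. V is the centroid of triangle ECS ⇒ V = (1/3, 1/3)
2. T is where the line through C parallel to SE meets line SV ⇒ T = (1, -1)
3. With TF:FE = r, write λ = r/(r+1) so F = T + λ·(E−T); F is affine-linear in λ
Every point depending on F is an affine combination of F and λ-independent points, so each such coordinate is linear in λ; the λ² term in each signed area is a multiple of (E−T)×(E−T) = 0, so 2·[ECV] and 2·[ECF] are each linear in λ. Evaluating at λ=0 and λ=1:
  2·[ECV] = 1/3,   2·[ECF] = λ − 1
So [ECV]:[ECF] = (1/3) / (λ − 1). Setting this equal to 2/3:
  1/3 = 2/3·(λ − 1)  ⇒  λ = 3/2
Then r = λ/(1−λ) = (3/2)/(-1/2) = -3. Check: with r = -3, F = (-1/2, 1/2) and [ECV]:[ECF] = 2/3 as required.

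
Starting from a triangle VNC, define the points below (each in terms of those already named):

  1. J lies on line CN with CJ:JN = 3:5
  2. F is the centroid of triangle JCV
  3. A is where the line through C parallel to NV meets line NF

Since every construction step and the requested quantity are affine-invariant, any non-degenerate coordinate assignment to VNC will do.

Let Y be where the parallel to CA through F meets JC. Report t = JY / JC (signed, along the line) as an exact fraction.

Choose coordinates V = (0, 0), N = (1, 0), C = (0, 1).
1. J lies on line CN with CJ:JN = 3:5 ⇒ J = (3/8, 5/8)
2. F is the centroid of triangle JCV ⇒ F = (1/8, 13/24)
3. A is where the line through C parallel to NV meets line NF ⇒ A = (-8/13, 1)
through F parallel to CA: direction (-8/13, 0); meets JC at Y = (11/24, 13/24)
Y = J + t·(C−J) with t = -2/9

t = -2/9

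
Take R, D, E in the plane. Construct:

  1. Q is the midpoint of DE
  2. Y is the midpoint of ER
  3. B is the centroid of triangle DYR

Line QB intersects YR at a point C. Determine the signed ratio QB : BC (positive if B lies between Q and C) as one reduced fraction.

QB:BC = 1/2

Set R = (0, 0), D = (1, 0), E = (0, 1); any affine frame gives the same invariant.
1. Q is the midpoint of DE ⇒ Q = (1/2, 1/2)
2. Y is the midpoint of ER ⇒ Y = (0, 1/2)
3. B is the centroid of triangle DYR ⇒ B = (1/3, 1/6)
line QB meets YR at C = (0, -1/2)
B = Q + t·(C−Q) with t = 1/3, so QB:BC = 1/3:2/3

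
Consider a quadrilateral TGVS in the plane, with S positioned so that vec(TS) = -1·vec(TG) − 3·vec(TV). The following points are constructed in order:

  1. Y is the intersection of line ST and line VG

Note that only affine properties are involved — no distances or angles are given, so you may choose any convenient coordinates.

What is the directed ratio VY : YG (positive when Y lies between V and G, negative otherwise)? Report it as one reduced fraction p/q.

Work in coordinates with T = (0, 0), G = (1, 0), V = (0, 1), S = (-1, -3).
1. Y is the intersection of line ST and line VG ⇒ Y = (1/4, 3/4)
Y = V + t·(G−V) with t = 1/4, so VY:YG = t:(1−t) = 1/4:3/4

VY:YG = 1/3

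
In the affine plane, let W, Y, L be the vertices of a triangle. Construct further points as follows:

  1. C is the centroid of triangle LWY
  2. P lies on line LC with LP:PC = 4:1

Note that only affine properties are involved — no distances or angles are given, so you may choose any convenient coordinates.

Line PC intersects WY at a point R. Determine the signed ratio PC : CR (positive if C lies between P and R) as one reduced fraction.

PC:CR = 2/5

Work in coordinates with W = (0, 0), Y = (1, 0), L = (0, 1).
1. C is the centroid of triangle LWY ⇒ C = (1/3, 1/3)
2. P lies on line LC with LP:PC = 4:1 ⇒ P = (4/15, 7/15)
line PC meets WY at R = (1/2, 0)
C = P + t·(R−P) with t = 2/7, so PC:CR = 2/7:5/7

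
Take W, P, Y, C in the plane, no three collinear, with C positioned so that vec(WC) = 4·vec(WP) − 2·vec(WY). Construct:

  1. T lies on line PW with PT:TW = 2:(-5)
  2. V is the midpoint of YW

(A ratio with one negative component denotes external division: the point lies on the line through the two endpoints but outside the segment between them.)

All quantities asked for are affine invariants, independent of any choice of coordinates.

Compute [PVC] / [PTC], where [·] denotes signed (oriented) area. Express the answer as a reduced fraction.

[PVC]:[PTC] = -3/8

Set W = (0, 0), P = (1, 0), Y = (0, 1), C = (4, -2); any affine frame gives the same invariant.
1. T lies on line PW with PT:TW = 2:(-5) ⇒ T = (5/3, 0)
2. V is the midpoint of YW ⇒ V = (0, 1/2)
2·[PVC] = 1/2, 2·[PTC] = -4/3
[PVC]:[PTC] = 1/2:-4/3 = -3/8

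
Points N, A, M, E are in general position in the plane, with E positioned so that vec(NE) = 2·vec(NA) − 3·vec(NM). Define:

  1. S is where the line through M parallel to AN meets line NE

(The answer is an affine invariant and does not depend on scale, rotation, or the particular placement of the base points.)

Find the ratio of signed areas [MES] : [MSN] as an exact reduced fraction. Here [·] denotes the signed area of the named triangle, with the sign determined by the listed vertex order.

[MES]:[MSN] = -4

Assign N = (0, 0), A = (1, 0), M = (0, 1), E = (2, -3) — the answer is frame-independent, so this choice is without loss of generality.
1. S is where the line through M parallel to AN meets line NE ⇒ S = (-2/3, 1)
2·[MES] = -8/3, 2·[MSN] = 2/3
[MES]:[MSN] = -8/3:2/3 = -4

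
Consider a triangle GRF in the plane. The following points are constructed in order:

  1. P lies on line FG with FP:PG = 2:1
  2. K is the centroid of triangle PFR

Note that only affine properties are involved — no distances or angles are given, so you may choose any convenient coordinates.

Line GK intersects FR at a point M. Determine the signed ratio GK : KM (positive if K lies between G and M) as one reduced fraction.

Set G = (0, 0), R = (1, 0), F = (0, 1); any affine frame gives the same invariant.
1. P lies on line FG with FP:PG = 2:1 ⇒ P = (0, 1/3)
2. K is the centroid of triangle PFR ⇒ K = (1/3, 4/9)
line GK meets FR at M = (3/7, 4/7)
K = G + t·(M−G) with t = 7/9, so GK:KM = 7/9:2/9

GK:KM = 7/2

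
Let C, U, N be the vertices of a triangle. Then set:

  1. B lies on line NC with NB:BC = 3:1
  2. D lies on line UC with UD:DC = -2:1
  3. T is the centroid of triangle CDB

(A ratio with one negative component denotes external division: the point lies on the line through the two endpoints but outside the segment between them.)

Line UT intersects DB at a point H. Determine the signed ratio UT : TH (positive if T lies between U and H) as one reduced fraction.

UT:TH = 5

Set C = (0, 0), U = (1, 0), N = (0, 1); any affine frame gives the same invariant.
1. B lies on line NC with NB:BC = 3:1 ⇒ B = (0, 1/4)
2. D lies on line UC with UD:DC = -2:1 ⇒ D = (-1, 0)
3. T is the centroid of triangle CDB ⇒ T = (-1/3, 1/12)
line UT meets DB at H = (-3/5, 1/10)
T = U + t·(H−U) with t = 5/6, so UT:TH = 5/6:1/6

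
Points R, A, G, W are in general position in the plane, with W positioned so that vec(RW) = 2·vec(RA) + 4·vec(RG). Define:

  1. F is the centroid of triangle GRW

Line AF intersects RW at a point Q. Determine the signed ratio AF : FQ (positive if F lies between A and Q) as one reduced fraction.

Assign R = (0, 0), A = (1, 0), G = (0, 1), W = (2, 4) — the answer is frame-independent, so this choice is without loss of generality.
1. F is the centroid of triangle GRW ⇒ F = (2/3, 5/3)
line AF meets RW at Q = (5/7, 10/7)
F = A + t·(Q−A) with t = 7/6, so AF:FQ = 7/6:-1/6

AF:FQ = -7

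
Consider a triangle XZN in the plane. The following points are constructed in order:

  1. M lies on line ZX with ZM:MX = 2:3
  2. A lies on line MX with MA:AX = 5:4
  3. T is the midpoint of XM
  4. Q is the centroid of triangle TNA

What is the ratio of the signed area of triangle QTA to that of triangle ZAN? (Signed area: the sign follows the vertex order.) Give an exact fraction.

Assign X = (0, 0), Z = (1, 0), N = (0, 1) — the answer is frame-independent, so this choice is without loss of generality.
1. M lies on line ZX with ZM:MX = 2:3 ⇒ M = (3/5, 0)
2. A lies on line MX with MA:AX = 5:4 ⇒ A = (4/15, 0)
3. T is the midpoint of XM ⇒ T = (3/10, 0)
4. Q is the centroid of triangle TNA ⇒ Q = (17/90, 1/3)
2·[QTA] = -1/90, 2·[ZAN] = -11/15
[QTA]:[ZAN] = -1/90:-11/15 = 1/66

[QTA]:[ZAN] = 1/66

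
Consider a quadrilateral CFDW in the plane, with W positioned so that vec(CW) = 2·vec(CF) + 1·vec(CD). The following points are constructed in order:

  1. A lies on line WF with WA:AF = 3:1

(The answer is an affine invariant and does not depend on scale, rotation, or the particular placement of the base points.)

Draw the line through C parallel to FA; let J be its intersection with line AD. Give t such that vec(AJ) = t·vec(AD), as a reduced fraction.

t = 1/2

Work in coordinates with C = (0, 0), F = (1, 0), D = (0, 1), W = (2, 1).
1. A lies on line WF with WA:AF = 3:1 ⇒ A = (5/4, 1/4)
through C parallel to FA: direction (1/4, 1/4); meets AD at J = (5/8, 5/8)
J = A + t·(D−A) with t = 1/2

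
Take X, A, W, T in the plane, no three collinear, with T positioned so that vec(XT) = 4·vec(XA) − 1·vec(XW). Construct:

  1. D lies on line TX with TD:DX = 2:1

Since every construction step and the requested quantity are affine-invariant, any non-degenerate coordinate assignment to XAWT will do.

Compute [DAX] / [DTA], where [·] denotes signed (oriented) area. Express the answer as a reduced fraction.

Assign X = (0, 0), A = (1, 0), W = (0, 1), T = (4, -1) — the answer is frame-independent, so this choice is without loss of generality.
1. D lies on line TX with TD:DX = 2:1 ⇒ D = (4/3, -1/3)
2·[DAX] = 1/3, 2·[DTA] = 2/3
[DAX]:[DTA] = 1/3:2/3 = 1/2

[DAX]:[DTA] = 1/2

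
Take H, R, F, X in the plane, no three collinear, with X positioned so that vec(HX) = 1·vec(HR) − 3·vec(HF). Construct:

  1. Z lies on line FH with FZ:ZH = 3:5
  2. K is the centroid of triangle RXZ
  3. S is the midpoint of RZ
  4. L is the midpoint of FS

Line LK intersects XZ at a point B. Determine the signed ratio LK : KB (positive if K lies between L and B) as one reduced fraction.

LK:KB = -1/16

Assign H = (0, 0), R = (1, 0), F = (0, 1), X = (1, -3) — the answer is frame-independent, so this choice is without loss of generality.
1. Z lies on line FH with FZ:ZH = 3:5 ⇒ Z = (0, 5/8)
2. K is the centroid of triangle RXZ ⇒ K = (2/3, -19/24)
3. S is the midpoint of RZ ⇒ S = (1/2, 5/16)
4. L is the midpoint of FS ⇒ L = (1/4, 21/32)
line LK meets XZ at B = (-6, 179/8)
K = L + t·(B−L) with t = -1/15, so LK:KB = -1/15:16/15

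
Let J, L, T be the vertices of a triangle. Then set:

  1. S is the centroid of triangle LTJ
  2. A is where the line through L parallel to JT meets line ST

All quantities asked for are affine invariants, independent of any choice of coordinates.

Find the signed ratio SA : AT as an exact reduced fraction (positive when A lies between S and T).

Assign J = (0, 0), L = (1, 0), T = (0, 1) — the answer is frame-independent, so this choice is without loss of generality.
1. S is the centroid of triangle LTJ ⇒ S = (1/3, 1/3)
2. A is where the line through L parallel to JT meets line ST ⇒ A = (1, -1)
A = S + t·(T−S) with t = -2, so SA:AT = t:(1−t) = -2:3

SA:AT = -2/3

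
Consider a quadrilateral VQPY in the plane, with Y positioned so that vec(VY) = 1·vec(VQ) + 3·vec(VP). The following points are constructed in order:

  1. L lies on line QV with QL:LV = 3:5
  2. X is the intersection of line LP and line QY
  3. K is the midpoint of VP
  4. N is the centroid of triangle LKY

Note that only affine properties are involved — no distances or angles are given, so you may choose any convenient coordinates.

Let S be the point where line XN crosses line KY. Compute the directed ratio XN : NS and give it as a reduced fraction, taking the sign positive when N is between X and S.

XN:NS = 233/55

Set V = (0, 0), Q = (1, 0), P = (0, 1), Y = (1, 3); any affine frame gives the same invariant.
1. L lies on line QV with QL:LV = 3:5 ⇒ L = (5/8, 0)
2. X is the intersection of line LP and line QY ⇒ X = (1, -3/5)
3. K is the midpoint of VP ⇒ K = (0, 1/2)
4. N is the centroid of triangle LKY ⇒ N = (13/24, 7/6)
line XN meets KY at S = (101/233, 369/233)
N = X + t·(S−X) with t = 233/288, so XN:NS = 233/288:55/288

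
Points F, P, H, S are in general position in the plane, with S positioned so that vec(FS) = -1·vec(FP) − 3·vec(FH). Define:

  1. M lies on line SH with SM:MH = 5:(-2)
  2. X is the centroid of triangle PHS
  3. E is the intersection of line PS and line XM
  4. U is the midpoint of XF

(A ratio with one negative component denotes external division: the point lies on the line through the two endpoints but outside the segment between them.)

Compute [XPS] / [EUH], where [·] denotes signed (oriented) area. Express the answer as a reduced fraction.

Set F = (0, 0), P = (1, 0), H = (0, 1), S = (-1, -3); any affine frame gives the same invariant.
1. M lies on line SH with SM:MH = 5:(-2) ⇒ M = (2/3, 11/3)
2. X is the centroid of triangle PHS ⇒ X = (0, -2/3)
3. E is the intersection of line PS and line XM ⇒ E = (-1/6, -7/4)
4. U is the midpoint of XF ⇒ U = (0, -1/3)
2·[XPS] = -5/3, 2·[EUH] = 2/9
[XPS]:[EUH] = -5/3:2/9 = -15/2

[XPS]:[EUH] = -15/2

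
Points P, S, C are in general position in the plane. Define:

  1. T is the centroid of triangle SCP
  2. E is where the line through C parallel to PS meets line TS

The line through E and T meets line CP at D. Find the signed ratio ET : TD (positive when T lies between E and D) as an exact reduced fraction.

Set P = (0, 0), S = (1, 0), C = (0, 1); any affine frame gives the same invariant.
1. T is the centroid of triangle SCP ⇒ T = (1/3, 1/3)
2. E is where the line through C parallel to PS meets line TS ⇒ E = (-1, 1)
line ET meets CP at D = (0, 1/2)
T = E + t·(D−E) with t = 4/3, so ET:TD = 4/3:-1/3

ET:TD = -4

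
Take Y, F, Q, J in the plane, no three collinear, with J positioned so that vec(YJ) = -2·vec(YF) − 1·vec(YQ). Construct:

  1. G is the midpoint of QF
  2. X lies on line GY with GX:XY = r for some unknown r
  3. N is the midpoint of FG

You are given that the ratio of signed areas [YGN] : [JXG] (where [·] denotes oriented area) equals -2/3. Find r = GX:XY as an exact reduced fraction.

Set Y = (0, 0), F = (1, 0), Q = (0, 1), J = (-2, -1); any affine frame gives the same invariant.
1. G is the midpoint of QF ⇒ G = (1/2, 1/2)
2. With GX:XY = r, write λ = r/(r+1) so X = G + λ·(Y−G); X is affine-linear in λ
3. N is the midpoint of FG ⇒ N = (3/4, 1/4)
Every point depending on X is an affine combination of X and λ-independent points, so each such coordinate is linear in λ; the λ² term in each signed area is a multiple of (Y−G)×(Y−G) = 0, so 2·[YGN] and 2·[JXG] are each linear in λ. Evaluating at λ=0 and λ=1:
  2·[YGN] = -1/4,   2·[JXG] = 1/2·λ
So [YGN]:[JXG] = (-1/4) / (1/2·λ). Setting this equal to -2/3:
  -1/4 = -2/3·(1/2·λ)  ⇒  λ = 3/4
Then r = λ/(1−λ) = (3/4)/(1/4) = 3. Check: with r = 3, X = (1/8, 1/8) and [YGN]:[JXG] = -2/3 as required.

r = 3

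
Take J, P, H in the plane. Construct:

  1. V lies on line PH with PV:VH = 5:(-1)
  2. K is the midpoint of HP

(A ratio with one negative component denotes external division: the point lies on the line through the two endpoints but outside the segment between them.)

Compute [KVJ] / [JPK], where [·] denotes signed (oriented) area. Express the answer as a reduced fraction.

Set J = (0, 0), P = (1, 0), H = (0, 1); any affine frame gives the same invariant.
1. V lies on line PH with PV:VH = 5:(-1) ⇒ V = (-1/4, 5/4)
2. K is the midpoint of HP ⇒ K = (1/2, 1/2)
2·[KVJ] = 3/4, 2·[JPK] = 1/2
[KVJ]:[JPK] = 3/4:1/2 = 3/2

[KVJ]:[JPK] = 3/2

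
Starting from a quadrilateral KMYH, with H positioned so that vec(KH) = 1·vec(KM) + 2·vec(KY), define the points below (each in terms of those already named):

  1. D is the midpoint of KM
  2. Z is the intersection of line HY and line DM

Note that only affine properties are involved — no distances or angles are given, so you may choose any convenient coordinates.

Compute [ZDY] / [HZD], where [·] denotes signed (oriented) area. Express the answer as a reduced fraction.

[ZDY]:[HZD] = 1/2

Set K = (0, 0), M = (1, 0), Y = (0, 1), H = (1, 2); any affine frame gives the same invariant.
1. D is the midpoint of KM ⇒ D = (1/2, 0)
2. Z is the intersection of line HY and line DM ⇒ Z = (-1, 0)
2·[ZDY] = 3/2, 2·[HZD] = 3
[ZDY]:[HZD] = 3/2:3 = 1/2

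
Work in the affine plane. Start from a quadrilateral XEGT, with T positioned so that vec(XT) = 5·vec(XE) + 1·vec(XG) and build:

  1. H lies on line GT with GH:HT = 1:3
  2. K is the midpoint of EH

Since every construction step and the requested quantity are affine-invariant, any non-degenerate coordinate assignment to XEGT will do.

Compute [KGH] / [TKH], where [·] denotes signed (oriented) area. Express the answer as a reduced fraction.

Set X = (0, 0), E = (1, 0), G = (0, 1), T = (5, 1); any affine frame gives the same invariant.
1. H lies on line GT with GH:HT = 1:3 ⇒ H = (5/4, 1)
2. K is the midpoint of EH ⇒ K = (9/8, 1/2)
2·[KGH] = -5/8, 2·[TKH] = -15/8
[KGH]:[TKH] = -5/8:-15/8 = 1/3

[KGH]:[TKH] = 1/3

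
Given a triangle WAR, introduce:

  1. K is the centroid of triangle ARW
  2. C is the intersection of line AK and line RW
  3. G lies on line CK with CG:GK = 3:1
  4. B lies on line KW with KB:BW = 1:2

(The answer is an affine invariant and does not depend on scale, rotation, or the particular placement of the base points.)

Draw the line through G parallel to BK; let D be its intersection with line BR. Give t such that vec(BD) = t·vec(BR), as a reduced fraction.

t = 1/8

Assign W = (0, 0), A = (1, 0), R = (0, 1) — the answer is frame-independent, so this choice is without loss of generality.
1. K is the centroid of triangle ARW ⇒ K = (1/3, 1/3)
2. C is the intersection of line AK and line RW ⇒ C = (0, 1/2)
3. G lies on line CK with CG:GK = 3:1 ⇒ G = (1/4, 3/8)
4. B lies on line KW with KB:BW = 1:2 ⇒ B = (2/9, 2/9)
through G parallel to BK: direction (1/9, 1/9); meets BR at D = (7/36, 23/72)
D = B + t·(R−B) with t = 1/8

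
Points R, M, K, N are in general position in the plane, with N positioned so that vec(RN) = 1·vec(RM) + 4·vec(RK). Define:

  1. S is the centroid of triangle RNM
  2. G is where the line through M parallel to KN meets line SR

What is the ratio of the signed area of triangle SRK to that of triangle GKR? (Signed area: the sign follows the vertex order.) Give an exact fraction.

Assign R = (0, 0), M = (1, 0), K = (0, 1), N = (1, 4) — the answer is frame-independent, so this choice is without loss of generality.
1. S is the centroid of triangle RNM ⇒ S = (2/3, 4/3)
2. G is where the line through M parallel to KN meets line SR ⇒ G = (3, 6)
2·[SRK] = -2/3, 2·[GKR] = 3
[SRK]:[GKR] = -2/3:3 = -2/9

[SRK]:[GKR] = -2/9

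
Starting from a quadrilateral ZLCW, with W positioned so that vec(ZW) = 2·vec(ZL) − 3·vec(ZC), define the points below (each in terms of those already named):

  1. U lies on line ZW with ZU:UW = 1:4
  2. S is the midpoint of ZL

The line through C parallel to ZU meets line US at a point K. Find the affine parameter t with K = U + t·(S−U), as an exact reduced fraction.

Choose coordinates Z = (0, 0), L = (1, 0), C = (0, 1), W = (2, -3).
1. U lies on line ZW with ZU:UW = 1:4 ⇒ U = (2/5, -3/5)
2. S is the midpoint of ZL ⇒ S = (1/2, 0)
through C parallel to ZU: direction (2/5, -3/5); meets US at K = (8/15, 1/5)
K = U + t·(S−U) with t = 4/3

t = 4/3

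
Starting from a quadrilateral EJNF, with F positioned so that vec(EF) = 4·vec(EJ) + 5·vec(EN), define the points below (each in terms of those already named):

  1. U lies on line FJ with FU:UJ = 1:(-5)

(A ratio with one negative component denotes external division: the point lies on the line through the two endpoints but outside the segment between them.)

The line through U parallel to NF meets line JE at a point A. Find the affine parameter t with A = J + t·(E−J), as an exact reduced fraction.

t = 5/2

Choose coordinates E = (0, 0), J = (1, 0), N = (0, 1), F = (4, 5).
1. U lies on line FJ with FU:UJ = 1:(-5) ⇒ U = (19/4, 25/4)
through U parallel to NF: direction (4, 4); meets JE at A = (-3/2, 0)
A = J + t·(E−J) with t = 5/2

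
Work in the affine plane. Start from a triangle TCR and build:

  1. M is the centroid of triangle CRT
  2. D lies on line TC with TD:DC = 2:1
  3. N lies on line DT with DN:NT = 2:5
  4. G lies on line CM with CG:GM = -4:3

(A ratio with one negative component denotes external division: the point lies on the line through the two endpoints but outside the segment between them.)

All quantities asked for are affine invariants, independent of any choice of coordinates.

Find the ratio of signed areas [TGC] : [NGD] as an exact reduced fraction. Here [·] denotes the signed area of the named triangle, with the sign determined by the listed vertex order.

Set T = (0, 0), C = (1, 0), R = (0, 1); any affine frame gives the same invariant.
1. M is the centroid of triangle CRT ⇒ M = (1/3, 1/3)
2. D lies on line TC with TD:DC = 2:1 ⇒ D = (2/3, 0)
3. N lies on line DT with DN:NT = 2:5 ⇒ N = (10/21, 0)
4. G lies on line CM with CG:GM = -4:3 ⇒ G = (-5/3, 4/3)
2·[TGC] = -4/3, 2·[NGD] = -16/63
[TGC]:[NGD] = -4/3:-16/63 = 21/4

[TGC]:[NGD] = 21/4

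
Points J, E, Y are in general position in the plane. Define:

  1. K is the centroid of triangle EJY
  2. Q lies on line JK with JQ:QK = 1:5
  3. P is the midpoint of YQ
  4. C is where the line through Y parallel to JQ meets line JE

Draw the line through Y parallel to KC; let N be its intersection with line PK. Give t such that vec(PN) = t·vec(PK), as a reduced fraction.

Assign J = (0, 0), E = (1, 0), Y = (0, 1) — the answer is frame-independent, so this choice is without loss of generality.
1. K is the centroid of triangle EJY ⇒ K = (1/3, 1/3)
2. Q lies on line JK with JQ:QK = 1:5 ⇒ Q = (1/18, 1/18)
3. P is the midpoint of YQ ⇒ P = (1/36, 19/36)
4. C is where the line through Y parallel to JQ meets line JE ⇒ C = (-1, 0)
through Y parallel to KC: direction (-4/3, -1/3); meets PK at N = (-20/39, 34/39)
N = P + t·(K−P) with t = -23/13

t = -23/13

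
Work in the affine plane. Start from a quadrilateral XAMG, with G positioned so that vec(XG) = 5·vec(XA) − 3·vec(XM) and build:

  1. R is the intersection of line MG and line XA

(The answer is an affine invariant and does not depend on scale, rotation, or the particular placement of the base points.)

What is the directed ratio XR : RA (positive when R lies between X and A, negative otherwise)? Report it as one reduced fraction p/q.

XR:RA = -5

Set X = (0, 0), A = (1, 0), M = (0, 1), G = (5, -3); any affine frame gives the same invariant.
1. R is the intersection of line MG and line XA ⇒ R = (5/4, 0)
R = X + t·(A−X) with t = 5/4, so XR:RA = t:(1−t) = 5/4:-1/4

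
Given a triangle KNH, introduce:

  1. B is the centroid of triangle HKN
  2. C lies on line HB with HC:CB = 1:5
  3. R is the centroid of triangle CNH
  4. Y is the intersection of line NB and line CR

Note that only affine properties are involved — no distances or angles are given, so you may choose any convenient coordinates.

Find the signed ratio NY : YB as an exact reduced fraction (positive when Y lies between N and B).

NY:YB = -1/5

Assign K = (0, 0), N = (1, 0), H = (0, 1) — the answer is frame-independent, so this choice is without loss of generality.
1. B is the centroid of triangle HKN ⇒ B = (1/3, 1/3)
2. C lies on line HB with HC:CB = 1:5 ⇒ C = (1/18, 8/9)
3. R is the centroid of triangle CNH ⇒ R = (19/54, 17/27)
4. Y is the intersection of line NB and line CR ⇒ Y = (7/6, -1/12)
Y = N + t·(B−N) with t = -1/4, so NY:YB = t:(1−t) = -1/4:5/4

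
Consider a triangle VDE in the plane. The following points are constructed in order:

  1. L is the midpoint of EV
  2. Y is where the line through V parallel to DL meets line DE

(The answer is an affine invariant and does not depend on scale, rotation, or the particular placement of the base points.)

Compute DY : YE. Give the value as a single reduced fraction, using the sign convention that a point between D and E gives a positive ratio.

Assign V = (0, 0), D = (1, 0), E = (0, 1) — the answer is frame-independent, so this choice is without loss of generality.
1. L is the midpoint of EV ⇒ L = (0, 1/2)
2. Y is where the line through V parallel to DL meets line DE ⇒ Y = (2, -1)
Y = D + t·(E−D) with t = -1, so DY:YE = t:(1−t) = -1:2

DY:YE = -1/2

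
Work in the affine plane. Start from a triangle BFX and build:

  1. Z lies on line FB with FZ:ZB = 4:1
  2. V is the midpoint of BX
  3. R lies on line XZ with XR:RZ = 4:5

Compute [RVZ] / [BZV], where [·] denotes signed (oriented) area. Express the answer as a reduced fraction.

Assign B = (0, 0), F = (1, 0), X = (0, 1) — the answer is frame-independent, so this choice is without loss of generality.
1. Z lies on line FB with FZ:ZB = 4:1 ⇒ Z = (1/5, 0)
2. V is the midpoint of BX ⇒ V = (0, 1/2)
3. R lies on line XZ with XR:RZ = 4:5 ⇒ R = (4/45, 5/9)
2·[RVZ] = 1/18, 2·[BZV] = 1/10
[RVZ]:[BZV] = 1/18:1/10 = 5/9

[RVZ]:[BZV] = 5/9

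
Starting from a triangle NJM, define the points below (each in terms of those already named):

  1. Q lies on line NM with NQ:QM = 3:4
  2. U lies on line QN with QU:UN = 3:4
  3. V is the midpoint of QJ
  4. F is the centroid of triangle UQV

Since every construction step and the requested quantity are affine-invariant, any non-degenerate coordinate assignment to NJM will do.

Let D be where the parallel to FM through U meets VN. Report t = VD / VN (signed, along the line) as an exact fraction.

t = 17/19

Set N = (0, 0), J = (1, 0), M = (0, 1); any affine frame gives the same invariant.
1. Q lies on line NM with NQ:QM = 3:4 ⇒ Q = (0, 3/7)
2. U lies on line QN with QU:UN = 3:4 ⇒ U = (0, 12/49)
3. V is the midpoint of QJ ⇒ V = (1/2, 3/14)
4. F is the centroid of triangle UQV ⇒ F = (1/6, 29/98)
through U parallel to FM: direction (-1/6, 69/98); meets VN at D = (1/19, 3/133)
D = V + t·(N−V) with t = 17/19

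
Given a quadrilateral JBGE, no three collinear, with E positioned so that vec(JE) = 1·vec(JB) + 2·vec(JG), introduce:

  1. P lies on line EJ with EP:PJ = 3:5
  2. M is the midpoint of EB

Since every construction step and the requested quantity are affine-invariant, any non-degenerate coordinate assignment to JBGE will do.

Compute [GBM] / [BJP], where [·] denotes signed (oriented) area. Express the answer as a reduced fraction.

Set J = (0, 0), B = (1, 0), G = (0, 1), E = (1, 2); any affine frame gives the same invariant.
1. P lies on line EJ with EP:PJ = 3:5 ⇒ P = (5/8, 5/4)
2. M is the midpoint of EB ⇒ M = (1, 1)
2·[GBM] = 1, 2·[BJP] = -5/4
[GBM]:[BJP] = 1:-5/4 = -4/5

[GBM]:[BJP] = -4/5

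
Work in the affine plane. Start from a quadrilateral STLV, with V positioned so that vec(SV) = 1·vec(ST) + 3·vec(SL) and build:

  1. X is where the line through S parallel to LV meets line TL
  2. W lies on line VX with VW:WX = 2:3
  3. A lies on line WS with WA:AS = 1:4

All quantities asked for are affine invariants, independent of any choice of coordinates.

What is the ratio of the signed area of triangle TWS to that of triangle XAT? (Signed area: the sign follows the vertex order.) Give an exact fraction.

Choose coordinates S = (0, 0), T = (1, 0), L = (0, 1), V = (1, 3).
1. X is where the line through S parallel to LV meets line TL ⇒ X = (1/3, 2/3)
2. W lies on line VX with VW:WX = 2:3 ⇒ W = (11/15, 31/15)
3. A lies on line WS with WA:AS = 1:4 ⇒ A = (44/75, 124/75)
2·[TWS] = 31/15, 2·[XAT] = -62/75
[TWS]:[XAT] = 31/15:-62/75 = -5/2

[TWS]:[XAT] = -5/2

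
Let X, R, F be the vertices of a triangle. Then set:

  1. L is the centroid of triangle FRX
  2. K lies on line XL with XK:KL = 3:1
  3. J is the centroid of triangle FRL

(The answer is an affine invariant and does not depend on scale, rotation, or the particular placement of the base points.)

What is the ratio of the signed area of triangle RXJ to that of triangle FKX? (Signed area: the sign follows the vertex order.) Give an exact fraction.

Assign X = (0, 0), R = (1, 0), F = (0, 1) — the answer is frame-independent, so this choice is without loss of generality.
1. L is the centroid of triangle FRX ⇒ L = (1/3, 1/3)
2. K lies on line XL with XK:KL = 3:1 ⇒ K = (1/4, 1/4)
3. J is the centroid of triangle FRL ⇒ J = (4/9, 4/9)
2·[RXJ] = -4/9, 2·[FKX] = -1/4
[RXJ]:[FKX] = -4/9:-1/4 = 16/9

[RXJ]:[FKX] = 16/9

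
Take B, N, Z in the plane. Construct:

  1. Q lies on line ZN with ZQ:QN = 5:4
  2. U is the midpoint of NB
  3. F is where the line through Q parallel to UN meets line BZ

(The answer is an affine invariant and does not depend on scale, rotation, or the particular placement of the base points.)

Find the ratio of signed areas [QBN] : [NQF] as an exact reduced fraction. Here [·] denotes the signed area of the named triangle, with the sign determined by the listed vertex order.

Assign B = (0, 0), N = (1, 0), Z = (0, 1) — the answer is frame-independent, so this choice is without loss of generality.
1. Q lies on line ZN with ZQ:QN = 5:4 ⇒ Q = (5/9, 4/9)
2. U is the midpoint of NB ⇒ U = (1/2, 0)
3. F is where the line through Q parallel to UN meets line BZ ⇒ F = (0, 4/9)
2·[QBN] = 4/9, 2·[NQF] = 20/81
[QBN]:[NQF] = 4/9:20/81 = 9/5

[QBN]:[NQF] = 9/5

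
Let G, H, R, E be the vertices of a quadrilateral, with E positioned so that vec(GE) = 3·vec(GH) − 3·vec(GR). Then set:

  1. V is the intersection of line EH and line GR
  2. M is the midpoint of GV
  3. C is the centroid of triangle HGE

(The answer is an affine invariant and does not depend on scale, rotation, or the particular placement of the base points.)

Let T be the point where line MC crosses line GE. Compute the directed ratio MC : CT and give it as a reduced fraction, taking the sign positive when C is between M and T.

Set G = (0, 0), H = (1, 0), R = (0, 1), E = (3, -3); any affine frame gives the same invariant.
1. V is the intersection of line EH and line GR ⇒ V = (0, 3/2)
2. M is the midpoint of GV ⇒ M = (0, 3/4)
3. C is the centroid of triangle HGE ⇒ C = (4/3, -1)
line MC meets GE at T = (12/5, -12/5)
C = M + t·(T−M) with t = 5/9, so MC:CT = 5/9:4/9

MC:CT = 5/4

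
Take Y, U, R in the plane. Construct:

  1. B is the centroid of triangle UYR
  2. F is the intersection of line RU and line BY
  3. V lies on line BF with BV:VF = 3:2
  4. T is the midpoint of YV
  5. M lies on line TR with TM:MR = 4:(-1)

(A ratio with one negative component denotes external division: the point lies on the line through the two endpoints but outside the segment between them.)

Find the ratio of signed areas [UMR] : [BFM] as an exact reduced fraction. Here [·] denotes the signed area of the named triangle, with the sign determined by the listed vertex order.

[UMR]:[BFM] = 17/20

Assign Y = (0, 0), U = (1, 0), R = (0, 1) — the answer is frame-independent, so this choice is without loss of generality.
1. B is the centroid of triangle UYR ⇒ B = (1/3, 1/3)
2. F is the intersection of line RU and line BY ⇒ F = (1/2, 1/2)
3. V lies on line BF with BV:VF = 3:2 ⇒ V = (13/30, 13/30)
4. T is the midpoint of YV ⇒ T = (13/60, 13/60)
5. M lies on line TR with TM:MR = 4:(-1) ⇒ M = (-13/180, 227/180)
2·[UMR] = 17/90, 2·[BFM] = 2/9
[UMR]:[BFM] = 17/90:2/9 = 17/20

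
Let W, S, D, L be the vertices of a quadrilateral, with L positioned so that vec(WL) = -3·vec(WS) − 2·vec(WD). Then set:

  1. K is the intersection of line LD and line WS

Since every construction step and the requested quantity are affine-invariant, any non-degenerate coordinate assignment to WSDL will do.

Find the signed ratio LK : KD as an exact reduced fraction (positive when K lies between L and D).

LK:KD = 2

Choose coordinates W = (0, 0), S = (1, 0), D = (0, 1), L = (-3, -2).
1. K is the intersection of line LD and line WS ⇒ K = (-1, 0)
K = L + t·(D−L) with t = 2/3, so LK:KD = t:(1−t) = 2/3:1/3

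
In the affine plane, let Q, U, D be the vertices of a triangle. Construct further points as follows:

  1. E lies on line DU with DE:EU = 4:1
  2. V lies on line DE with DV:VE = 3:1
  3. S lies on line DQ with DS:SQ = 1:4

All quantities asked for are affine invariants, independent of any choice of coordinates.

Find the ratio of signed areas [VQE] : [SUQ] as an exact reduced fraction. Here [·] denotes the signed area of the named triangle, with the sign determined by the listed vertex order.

[VQE]:[SUQ] = -1/4

Work in coordinates with Q = (0, 0), U = (1, 0), D = (0, 1).
1. E lies on line DU with DE:EU = 4:1 ⇒ E = (4/5, 1/5)
2. V lies on line DE with DV:VE = 3:1 ⇒ V = (3/5, 2/5)
3. S lies on line DQ with DS:SQ = 1:4 ⇒ S = (0, 4/5)
2·[VQE] = 1/5, 2·[SUQ] = -4/5
[VQE]:[SUQ] = 1/5:-4/5 = -1/4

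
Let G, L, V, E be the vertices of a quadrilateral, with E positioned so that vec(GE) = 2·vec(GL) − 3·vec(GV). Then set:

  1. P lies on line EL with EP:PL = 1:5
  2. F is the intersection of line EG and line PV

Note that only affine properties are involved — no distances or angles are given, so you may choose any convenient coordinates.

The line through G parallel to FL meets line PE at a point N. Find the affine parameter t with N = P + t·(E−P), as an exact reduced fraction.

t = 28

Set G = (0, 0), L = (1, 0), V = (0, 1), E = (2, -3); any affine frame gives the same invariant.
1. P lies on line EL with EP:PL = 1:5 ⇒ P = (11/6, -5/2)
2. F is the intersection of line EG and line PV ⇒ F = (22/9, -11/3)
through G parallel to FL: direction (-13/9, 11/3); meets PE at N = (13/2, -33/2)
N = P + t·(E−P) with t = 28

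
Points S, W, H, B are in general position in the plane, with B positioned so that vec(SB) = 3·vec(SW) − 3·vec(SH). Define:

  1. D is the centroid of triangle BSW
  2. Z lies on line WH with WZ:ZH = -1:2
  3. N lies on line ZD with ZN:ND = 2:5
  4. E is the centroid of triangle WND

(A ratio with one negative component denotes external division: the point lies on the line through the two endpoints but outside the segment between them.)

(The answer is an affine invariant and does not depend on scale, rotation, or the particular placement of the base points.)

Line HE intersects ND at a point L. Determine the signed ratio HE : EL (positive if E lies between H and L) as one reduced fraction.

Assign S = (0, 0), W = (1, 0), H = (0, 1), B = (3, -3) — the answer is frame-independent, so this choice is without loss of generality.
1. D is the centroid of triangle BSW ⇒ D = (4/3, -1)
2. Z lies on line WH with WZ:ZH = -1:2 ⇒ Z = (2, -1)
3. N lies on line ZD with ZN:ND = 2:5 ⇒ N = (38/21, -1)
4. E is the centroid of triangle WND ⇒ E = (29/21, -2/3)
line HE meets ND at L = (58/35, -1)
E = H + t·(L−H) with t = 5/6, so HE:EL = 5/6:1/6

HE:EL = 5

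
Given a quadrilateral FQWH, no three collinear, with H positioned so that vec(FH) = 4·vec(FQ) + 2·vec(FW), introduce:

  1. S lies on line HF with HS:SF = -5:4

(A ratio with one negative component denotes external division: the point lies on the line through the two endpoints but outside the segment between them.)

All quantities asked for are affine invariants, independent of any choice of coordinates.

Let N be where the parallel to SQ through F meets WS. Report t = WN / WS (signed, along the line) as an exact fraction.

t = 17/25

Assign F = (0, 0), Q = (1, 0), W = (0, 1), H = (4, 2) — the answer is frame-independent, so this choice is without loss of generality.
1. S lies on line HF with HS:SF = -5:4 ⇒ S = (-16, -8)
through F parallel to SQ: direction (17, 8); meets WS at N = (-272/25, -128/25)
N = W + t·(S−W) with t = 17/25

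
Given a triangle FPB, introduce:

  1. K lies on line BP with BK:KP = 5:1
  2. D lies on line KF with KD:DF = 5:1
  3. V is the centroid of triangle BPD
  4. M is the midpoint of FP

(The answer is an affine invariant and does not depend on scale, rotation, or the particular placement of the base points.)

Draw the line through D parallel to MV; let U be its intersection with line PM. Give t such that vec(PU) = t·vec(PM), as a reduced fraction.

Work in coordinates with F = (0, 0), P = (1, 0), B = (0, 1).
1. K lies on line BP with BK:KP = 5:1 ⇒ K = (5/6, 1/6)
2. D lies on line KF with KD:DF = 5:1 ⇒ D = (5/36, 1/36)
3. V is the centroid of triangle BPD ⇒ V = (41/108, 37/108)
4. M is the midpoint of FP ⇒ M = (1/2, 0)
through D parallel to MV: direction (-13/108, 37/108); meets PM at U = (11/74, 0)
U = P + t·(M−P) with t = 63/37

t = 63/37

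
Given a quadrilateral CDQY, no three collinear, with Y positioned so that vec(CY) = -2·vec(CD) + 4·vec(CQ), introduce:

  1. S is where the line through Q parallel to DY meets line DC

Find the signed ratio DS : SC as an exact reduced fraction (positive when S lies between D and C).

DS:SC = 1/3

Set C = (0, 0), D = (1, 0), Q = (0, 1), Y = (-2, 4); any affine frame gives the same invariant.
1. S is where the line through Q parallel to DY meets line DC ⇒ S = (3/4, 0)
S = D + t·(C−D) with t = 1/4, so DS:SC = t:(1−t) = 1/4:3/4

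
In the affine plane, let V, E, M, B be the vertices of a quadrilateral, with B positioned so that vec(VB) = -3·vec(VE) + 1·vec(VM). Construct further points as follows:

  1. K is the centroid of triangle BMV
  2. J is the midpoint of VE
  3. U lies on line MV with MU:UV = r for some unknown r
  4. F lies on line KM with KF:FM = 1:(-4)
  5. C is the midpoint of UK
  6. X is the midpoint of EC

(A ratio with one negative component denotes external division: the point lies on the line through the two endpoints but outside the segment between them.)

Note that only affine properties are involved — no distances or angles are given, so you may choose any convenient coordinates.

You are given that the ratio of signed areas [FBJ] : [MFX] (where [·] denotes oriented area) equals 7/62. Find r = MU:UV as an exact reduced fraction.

Set V = (0, 0), E = (1, 0), M = (0, 1), B = (-3, 1); any affine frame gives the same invariant.
1. K is the centroid of triangle BMV ⇒ K = (-1, 2/3)
2. J is the midpoint of VE ⇒ J = (1/2, 0)
3. With MU:UV = r, write λ = r/(r+1) so U = M + λ·(V−M); U is affine-linear in λ
4. F lies on line KM with KF:FM = 1:(-4) ⇒ F = (-4/3, 5/9)
5. C is the midpoint of UK ⇒ C is an affine combination of earlier points and hence also affine-linear in λ
6. X is the midpoint of EC ⇒ X is an affine combination of earlier points and hence also affine-linear in λ
Every point depending on U is an affine combination of U and λ-independent points, so each such coordinate is linear in λ; the λ² term in each signed area is a multiple of (V−M)×(V−M) = 0, so 2·[FBJ] and 2·[MFX] are each linear in λ. Evaluating at λ=0 and λ=1:
  2·[FBJ] = 1/9,   2·[MFX] = 1/3·λ + 8/9
So [FBJ]:[MFX] = (1/9) / (1/3·λ + 8/9). Setting this equal to 7/62:
  1/9 = 7/62·(1/3·λ + 8/9)  ⇒  λ = 2/7
Then r = λ/(1−λ) = (2/7)/(5/7) = 2/5. Check: with r = 2/5, U = (0, 5/7) and [FBJ]:[MFX] = 7/62 as required.

r = 2/5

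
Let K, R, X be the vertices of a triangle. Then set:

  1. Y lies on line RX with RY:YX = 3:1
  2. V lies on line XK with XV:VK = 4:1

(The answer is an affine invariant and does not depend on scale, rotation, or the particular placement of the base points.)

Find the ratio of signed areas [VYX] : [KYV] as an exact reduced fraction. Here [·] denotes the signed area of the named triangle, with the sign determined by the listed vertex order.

[VYX]:[KYV] = 4

Work in coordinates with K = (0, 0), R = (1, 0), X = (0, 1).
1. Y lies on line RX with RY:YX = 3:1 ⇒ Y = (1/4, 3/4)
2. V lies on line XK with XV:VK = 4:1 ⇒ V = (0, 1/5)
2·[VYX] = 1/5, 2·[KYV] = 1/20
[VYX]:[KYV] = 1/5:1/20 = 4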